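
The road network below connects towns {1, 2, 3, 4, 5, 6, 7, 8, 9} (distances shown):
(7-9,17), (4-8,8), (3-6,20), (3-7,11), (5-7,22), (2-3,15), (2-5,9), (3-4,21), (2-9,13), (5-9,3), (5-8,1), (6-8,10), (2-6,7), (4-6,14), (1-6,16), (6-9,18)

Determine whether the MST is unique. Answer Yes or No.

Yes

Kruskal's algorithm — process edges by increasing weight (ties by edge label):
5-8 (1): add — endpoints in different components.
5-9 (3): add — endpoints in different components.
2-6 (7): add — endpoints in different components.
4-8 (8): add — endpoints in different components.
2-5 (9): add — endpoints in different components.
6-8 (10): skip — 6 and 8 already connected.
3-7 (11): add — endpoints in different components.
2-9 (13): skip — 2 and 9 already connected.
4-6 (14): skip — 4 and 6 already connected.
2-3 (15): add — endpoints in different components.
1-6 (16): add — endpoints in different components.
Every non-tree edge has weight strictly greater than the heaviest edge on the tree path between its endpoints, so the MST is unique.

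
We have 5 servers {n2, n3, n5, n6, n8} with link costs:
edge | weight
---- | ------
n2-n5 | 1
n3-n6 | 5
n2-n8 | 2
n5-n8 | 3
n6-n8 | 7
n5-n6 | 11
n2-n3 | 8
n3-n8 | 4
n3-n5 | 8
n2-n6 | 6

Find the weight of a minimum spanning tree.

12

Prim's algorithm from n2:
Step 1: frontier [n2-n5 1, n2-n8 2, n2-n6 6, n2-n3 8] → take n2-n5 (1); add n5.
Step 2: frontier [n2-n8 2, n2-n6 6, n2-n3 8, n5-n8 3, n3-n5 8, n5-n6 11] → take n2-n8 (2); add n8.
Step 3: frontier [n2-n6 6, n2-n3 8, n3-n5 8, n5-n6 11, n3-n8 4, n6-n8 7] → take n3-n8 (4); add n3.
Step 4: frontier [n2-n6 6, n3-n6 5, n5-n6 11, n6-n8 7] → take n3-n6 (5); add n6.
MST edges: n2-n5, n2-n8, n3-n8, n3-n6; total weight 1+2+4+5 = 12.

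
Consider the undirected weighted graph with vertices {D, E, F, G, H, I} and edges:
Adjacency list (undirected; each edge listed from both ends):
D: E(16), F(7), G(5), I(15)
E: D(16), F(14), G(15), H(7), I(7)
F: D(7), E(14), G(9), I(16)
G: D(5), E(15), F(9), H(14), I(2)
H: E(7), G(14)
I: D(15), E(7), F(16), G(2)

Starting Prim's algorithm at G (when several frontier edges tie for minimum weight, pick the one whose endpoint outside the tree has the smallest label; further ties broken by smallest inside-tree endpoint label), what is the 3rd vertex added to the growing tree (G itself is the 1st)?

D

Prim's algorithm from G:
Step 1: cheapest edge leaving the tree is G–I (2); add I.
Step 2: cheapest edge leaving the tree is D–G (5); add D.
Step 3: cheapest edge leaving the tree is E–I (7); add E.
Step 4: cheapest edge leaving the tree is D–F (7); add F.
Step 5: cheapest edge leaving the tree is E–H (7); add H.
Vertex order: G, I, D, E, F, H. The 3rd vertex is D.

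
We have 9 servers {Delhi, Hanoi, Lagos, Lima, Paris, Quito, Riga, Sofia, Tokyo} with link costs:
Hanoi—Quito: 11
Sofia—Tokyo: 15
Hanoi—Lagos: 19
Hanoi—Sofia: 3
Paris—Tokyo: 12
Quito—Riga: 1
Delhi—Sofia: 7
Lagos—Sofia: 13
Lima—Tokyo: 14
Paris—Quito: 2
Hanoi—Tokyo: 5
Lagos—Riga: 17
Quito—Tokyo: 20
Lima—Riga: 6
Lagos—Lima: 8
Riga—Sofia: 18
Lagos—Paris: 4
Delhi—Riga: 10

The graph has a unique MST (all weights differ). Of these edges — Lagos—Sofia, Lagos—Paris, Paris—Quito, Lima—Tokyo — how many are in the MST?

2

Kruskal: consider edges lightest-first.
Quito—Riga (1): add — endpoints in different components.
Paris—Quito (2): add — endpoints in different components.
Hanoi—Sofia (3): add — endpoints in different components.
Lagos—Paris (4): add — endpoints in different components.
Hanoi—Tokyo (5): add — endpoints in different components.
Lima—Riga (6): add — endpoints in different components.
Delhi—Sofia (7): add — endpoints in different components.
Lagos—Lima (8): skip — Lima and Lagos already connected.
Delhi—Riga (10): add — endpoints in different components.
MST edge set: {Quito—Riga, Paris—Quito, Hanoi—Sofia, Lagos—Paris, Hanoi—Tokyo, Lima—Riga, Delhi—Sofia, Delhi—Riga}.
Of the listed edges, {Lagos—Paris, Paris—Quito} are in the MST → 2.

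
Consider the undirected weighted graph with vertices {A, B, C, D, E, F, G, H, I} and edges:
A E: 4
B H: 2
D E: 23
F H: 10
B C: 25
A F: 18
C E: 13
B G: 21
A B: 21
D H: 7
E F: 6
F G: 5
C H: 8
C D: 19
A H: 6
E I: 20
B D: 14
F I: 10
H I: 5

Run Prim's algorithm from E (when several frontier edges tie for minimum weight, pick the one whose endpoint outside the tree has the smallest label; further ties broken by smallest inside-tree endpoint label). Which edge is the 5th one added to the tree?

Prim's algorithm from E:
Step 1: cheapest edge leaving the tree is A E (4); add A.
Step 2: cheapest edge leaving the tree is E F (6); add F.
Step 3: cheapest edge leaving the tree is F G (5); add G.
Step 4: cheapest edge leaving the tree is A H (6); add H.
Step 5: cheapest edge leaving the tree is B H (2); add B.
Step 6: cheapest edge leaving the tree is H I (5); add I.
Step 7: cheapest edge leaving the tree is D H (7); add D.
Step 8: cheapest edge leaving the tree is C H (8); add C.
The 5th edge added is B H.

B-H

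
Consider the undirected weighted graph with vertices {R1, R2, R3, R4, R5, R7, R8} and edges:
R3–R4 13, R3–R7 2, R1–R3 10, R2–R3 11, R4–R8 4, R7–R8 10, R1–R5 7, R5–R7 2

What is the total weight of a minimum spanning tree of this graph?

36

Kruskal: consider edges lightest-first.
R3–R7 (2): add — endpoints in different components.
R5–R7 (2): add — endpoints in different components.
R4–R8 (4): add — endpoints in different components.
R1–R5 (7): add — endpoints in different components.
R1–R3 (10): skip — R1 and R3 already connected.
R7–R8 (10): add — endpoints in different components.
R2–R3 (11): add — endpoints in different components.
MST edges: R3–R7, R5–R7, R4–R8, R1–R5, R7–R8, R2–R3; total weight 2+2+4+7+10+11 = 36.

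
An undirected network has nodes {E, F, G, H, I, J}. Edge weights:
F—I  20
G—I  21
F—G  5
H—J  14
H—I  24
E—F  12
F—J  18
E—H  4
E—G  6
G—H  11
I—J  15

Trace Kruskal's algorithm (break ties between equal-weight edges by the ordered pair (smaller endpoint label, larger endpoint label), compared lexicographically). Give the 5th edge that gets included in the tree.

I-J

Kruskal's algorithm — process edges by increasing weight (ties by edge label):
E—H (4): add. Components now {E,H} {F} {G} {I} {J}
F—G (5): add. Components now {E,H} {F,G} {I} {J}
E—G (6): add. Components now {E,F,G,H} {I} {J}
G—H (11): skip — G and H already connected.
E—F (12): skip — E and F already connected.
H—J (14): add. Components now {E,F,G,H,J} {I}
I—J (15): add. Components now {E,F,G,H,I,J}
The 5th edge added is I—J.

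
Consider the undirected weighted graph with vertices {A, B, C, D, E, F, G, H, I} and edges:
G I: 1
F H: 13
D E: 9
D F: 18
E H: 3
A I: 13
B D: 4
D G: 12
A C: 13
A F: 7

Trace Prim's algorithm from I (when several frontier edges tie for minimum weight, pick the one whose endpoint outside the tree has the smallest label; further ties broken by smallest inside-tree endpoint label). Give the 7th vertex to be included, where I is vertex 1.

A

Prim, starting at I.
Step 1: cheapest edge leaving the tree is G I (1); add G.
Step 2: cheapest edge leaving the tree is D G (12); add D.
Step 3: cheapest edge leaving the tree is B D (4); add B.
Step 4: cheapest edge leaving the tree is D E (9); add E.
Step 5: cheapest edge leaving the tree is E H (3); add H.
Step 6: cheapest edge leaving the tree is A I (13); add A.
Step 7: cheapest edge leaving the tree is A F (7); add F.
Step 8: cheapest edge leaving the tree is A C (13); add C.
Vertex order: I, G, D, B, E, H, A, F, C. The 7th vertex is A.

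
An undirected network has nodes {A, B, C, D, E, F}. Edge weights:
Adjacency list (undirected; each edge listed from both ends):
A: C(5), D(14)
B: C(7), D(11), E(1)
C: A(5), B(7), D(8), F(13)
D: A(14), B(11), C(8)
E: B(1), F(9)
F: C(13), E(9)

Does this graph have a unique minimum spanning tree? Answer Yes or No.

Kruskal's algorithm — process edges by increasing weight (ties by edge label):
B—E (1): add — endpoints in different components.
A—C (5): add — endpoints in different components.
B—C (7): add — endpoints in different components.
C—D (8): add — endpoints in different components.
E—F (9): add — endpoints in different components.
Every non-tree edge has weight strictly greater than the heaviest edge on the tree path between its endpoints, so the MST is unique.

Yes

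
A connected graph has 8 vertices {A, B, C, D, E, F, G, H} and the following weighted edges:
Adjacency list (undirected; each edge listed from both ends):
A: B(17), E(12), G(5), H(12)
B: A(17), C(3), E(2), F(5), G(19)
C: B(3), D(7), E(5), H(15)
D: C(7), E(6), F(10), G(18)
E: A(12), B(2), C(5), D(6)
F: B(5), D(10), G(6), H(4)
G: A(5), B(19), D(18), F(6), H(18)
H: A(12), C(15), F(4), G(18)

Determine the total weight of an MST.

Kruskal: consider edges lightest-first.
B–E (2): add — endpoints in different components.
B–C (3): add — endpoints in different components.
F–H (4): add — endpoints in different components.
A–G (5): add — endpoints in different components.
B–F (5): add — endpoints in different components.
C–E (5): skip — C and E already connected.
D–E (6): add — endpoints in different components.
F–G (6): add — endpoints in different components.
MST edges: B–E, B–C, F–H, A–G, B–F, D–E, F–G; total weight 2+3+4+5+5+6+6 = 31.

31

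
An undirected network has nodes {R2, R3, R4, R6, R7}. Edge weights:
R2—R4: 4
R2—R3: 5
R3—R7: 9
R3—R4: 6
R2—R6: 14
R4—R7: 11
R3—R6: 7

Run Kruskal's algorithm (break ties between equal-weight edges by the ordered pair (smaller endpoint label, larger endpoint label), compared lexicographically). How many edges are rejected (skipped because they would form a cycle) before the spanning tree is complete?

1

Kruskal: consider edges lightest-first.
R2—R4 (4): add. Components now {R2,R4} {R3} {R6} {R7}
R2—R3 (5): add. Components now {R2,R3,R4} {R6} {R7}
R3—R4 (6): skip — R3 and R4 already connected.
R3—R6 (7): add. Components now {R2,R3,R4,R6} {R7}
R3—R7 (9): add. Components now {R2,R3,R4,R6,R7}
Edges rejected before the tree was complete: 1.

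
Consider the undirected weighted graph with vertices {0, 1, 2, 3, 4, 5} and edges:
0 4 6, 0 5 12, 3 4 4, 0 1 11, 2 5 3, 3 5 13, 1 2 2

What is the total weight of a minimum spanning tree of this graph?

Prim's algorithm from 5:
Step 1: frontier [2 5 3, 0 5 12, 3 5 13] → take 2 5 (3); add 2.
Step 2: frontier [1 2 2, 0 5 12, 3 5 13] → take 1 2 (2); add 1.
Step 3: frontier [0 1 11, 0 5 12, 3 5 13] → take 0 1 (11); add 0.
Step 4: frontier [0 4 6, 3 5 13] → take 0 4 (6); add 4.
Step 5: frontier [3 4 4, 3 5 13] → take 3 4 (4); add 3.
MST edges: 2 5, 1 2, 0 1, 0 4, 3 4; total weight 3+2+11+6+4 = 26.

26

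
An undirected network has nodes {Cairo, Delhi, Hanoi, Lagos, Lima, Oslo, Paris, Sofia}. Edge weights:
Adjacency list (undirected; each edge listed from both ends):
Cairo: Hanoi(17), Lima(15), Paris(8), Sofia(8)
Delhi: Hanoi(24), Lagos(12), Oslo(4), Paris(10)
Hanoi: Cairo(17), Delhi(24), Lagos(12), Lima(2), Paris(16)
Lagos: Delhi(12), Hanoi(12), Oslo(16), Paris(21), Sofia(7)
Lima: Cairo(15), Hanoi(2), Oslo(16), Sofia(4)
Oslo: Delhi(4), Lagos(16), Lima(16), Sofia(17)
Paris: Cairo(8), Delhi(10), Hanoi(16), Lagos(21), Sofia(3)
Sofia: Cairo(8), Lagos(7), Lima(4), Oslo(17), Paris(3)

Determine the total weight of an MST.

Sort edges by weight, then run Kruskal:
Hanoi-Lima (2): add — endpoints in different components.
Paris-Sofia (3): add — endpoints in different components.
Delhi-Oslo (4): add — endpoints in different components.
Lima-Sofia (4): add — endpoints in different components.
Lagos-Sofia (7): add — endpoints in different components.
Cairo-Paris (8): add — endpoints in different components.
Cairo-Sofia (8): skip — Cairo and Sofia already connected.
Delhi-Paris (10): add — endpoints in different components.
MST edges: Hanoi-Lima, Paris-Sofia, Delhi-Oslo, Lima-Sofia, Lagos-Sofia, Cairo-Paris, Delhi-Paris; total weight 2+3+4+4+7+8+10 = 38.

38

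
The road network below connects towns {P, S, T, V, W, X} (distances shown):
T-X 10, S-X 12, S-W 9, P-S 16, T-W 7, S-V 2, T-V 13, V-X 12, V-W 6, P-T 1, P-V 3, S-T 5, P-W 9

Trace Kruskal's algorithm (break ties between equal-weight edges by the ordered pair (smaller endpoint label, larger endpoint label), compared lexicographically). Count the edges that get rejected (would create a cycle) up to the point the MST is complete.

4

Sort edges by weight, then run Kruskal:
P-T (1): add — endpoints in different components.
S-V (2): add — endpoints in different components.
P-V (3): add — endpoints in different components.
S-T (5): skip — S and T already connected.
V-W (6): add — endpoints in different components.
T-W (7): skip — W and T already connected.
P-W (9): skip — P and W already connected.
S-W (9): skip — W and S already connected.
T-X (10): add — endpoints in different components.
Edges rejected before the tree was complete: 4.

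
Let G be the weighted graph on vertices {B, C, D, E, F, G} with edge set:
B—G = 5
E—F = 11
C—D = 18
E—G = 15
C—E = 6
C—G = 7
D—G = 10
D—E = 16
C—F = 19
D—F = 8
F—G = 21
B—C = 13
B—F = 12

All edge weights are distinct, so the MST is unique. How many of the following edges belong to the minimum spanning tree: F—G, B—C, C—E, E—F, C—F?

1

Kruskal: consider edges lightest-first.
B—G (5): add. Components now {B,G} {C} {D} {E} {F}
C—E (6): add. Components now {B,G} {C,E} {D} {F}
C—G (7): add. Components now {B,C,E,G} {D} {F}
D—F (8): add. Components now {B,C,E,G} {D,F}
D—G (10): add. Components now {B,C,D,E,F,G}
MST edge set: {B—G, C—E, C—G, D—F, D—G}.
Of the listed edges, {C—E} are in the MST → 1.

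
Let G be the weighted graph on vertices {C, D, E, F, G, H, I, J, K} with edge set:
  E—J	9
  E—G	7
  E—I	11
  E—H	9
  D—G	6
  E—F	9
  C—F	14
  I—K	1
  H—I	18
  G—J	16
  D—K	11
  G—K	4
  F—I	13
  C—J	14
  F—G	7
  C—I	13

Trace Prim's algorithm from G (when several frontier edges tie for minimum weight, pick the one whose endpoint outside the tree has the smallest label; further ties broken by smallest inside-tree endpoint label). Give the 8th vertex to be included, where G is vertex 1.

J

Prim, starting at G.
Step 1: cheapest edge leaving the tree is G—K (4); add K.
Step 2: cheapest edge leaving the tree is I—K (1); add I.
Step 3: cheapest edge leaving the tree is D—G (6); add D.
Step 4: cheapest edge leaving the tree is E—G (7); add E.
Step 5: cheapest edge leaving the tree is F—G (7); add F.
Step 6: cheapest edge leaving the tree is E—H (9); add H.
Step 7: cheapest edge leaving the tree is E—J (9); add J.
Step 8: cheapest edge leaving the tree is C—I (13); add C.
Vertex order: G, K, I, D, E, F, H, J, C. The 8th vertex is J.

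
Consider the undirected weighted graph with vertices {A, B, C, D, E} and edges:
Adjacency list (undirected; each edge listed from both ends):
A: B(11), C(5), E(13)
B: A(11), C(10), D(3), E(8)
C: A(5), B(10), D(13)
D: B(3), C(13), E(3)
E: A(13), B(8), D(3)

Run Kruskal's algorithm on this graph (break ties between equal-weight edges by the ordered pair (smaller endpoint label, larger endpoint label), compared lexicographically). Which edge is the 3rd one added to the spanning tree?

A-C

Sort edges by weight, then run Kruskal:
B-D (3): add. Components now {A} {B,D} {C} {E}
D-E (3): add. Components now {A} {B,D,E} {C}
A-C (5): add. Components now {A,C} {B,D,E}
B-E (8): skip — B and E already connected.
B-C (10): add. Components now {A,B,C,D,E}
The 3rd edge added is A-C.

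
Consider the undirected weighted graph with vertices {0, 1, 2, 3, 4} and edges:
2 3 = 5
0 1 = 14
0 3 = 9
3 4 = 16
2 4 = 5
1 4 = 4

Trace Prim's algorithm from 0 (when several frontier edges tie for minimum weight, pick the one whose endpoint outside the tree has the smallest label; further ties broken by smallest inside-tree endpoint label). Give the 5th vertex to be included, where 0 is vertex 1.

Grow the tree from 0 using Prim:
Step 1: cheapest edge leaving the tree is 0 3 (9); add 3.
Step 2: cheapest edge leaving the tree is 2 3 (5); add 2.
Step 3: cheapest edge leaving the tree is 2 4 (5); add 4.
Step 4: cheapest edge leaving the tree is 1 4 (4); add 1.
Vertex order: 0, 3, 2, 4, 1. The 5th vertex is 1.

1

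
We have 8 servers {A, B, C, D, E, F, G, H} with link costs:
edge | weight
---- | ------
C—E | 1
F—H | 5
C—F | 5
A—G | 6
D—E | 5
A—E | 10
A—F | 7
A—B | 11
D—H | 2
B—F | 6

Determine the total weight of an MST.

32

Grow the tree from D using Prim:
Step 1: cheapest edge leaving the tree is D—H (2); add H.
Step 2: cheapest edge leaving the tree is D—E (5); add E.
Step 3: cheapest edge leaving the tree is C—E (1); add C.
Step 4: cheapest edge leaving the tree is C—F (5); add F.
Step 5: cheapest edge leaving the tree is B—F (6); add B.
Step 6: cheapest edge leaving the tree is A—F (7); add A.
Step 7: cheapest edge leaving the tree is A—G (6); add G.
MST edges: D—H, D—E, C—E, C—F, B—F, A—F, A—G; total weight 2+5+1+5+6+7+6 = 32.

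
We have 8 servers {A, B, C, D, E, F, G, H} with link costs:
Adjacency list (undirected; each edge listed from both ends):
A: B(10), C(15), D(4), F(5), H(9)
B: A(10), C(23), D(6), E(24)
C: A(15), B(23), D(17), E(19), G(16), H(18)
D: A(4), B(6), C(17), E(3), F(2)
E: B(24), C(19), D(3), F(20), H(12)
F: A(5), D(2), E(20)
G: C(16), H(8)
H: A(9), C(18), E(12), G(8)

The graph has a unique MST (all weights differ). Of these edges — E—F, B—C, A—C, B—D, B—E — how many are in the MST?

Kruskal: consider edges lightest-first.
D—F (2): add — endpoints in different components.
D—E (3): add — endpoints in different components.
A—D (4): add — endpoints in different components.
A—F (5): skip — A and F already connected.
B—D (6): add — endpoints in different components.
G—H (8): add — endpoints in different components.
A—H (9): add — endpoints in different components.
A—B (10): skip — A and B already connected.
E—H (12): skip — E and H already connected.
A—C (15): add — endpoints in different components.
MST edge set: {D—F, D—E, A—D, B—D, G—H, A—H, A—C}.
Of the listed edges, {A—C, B—D} are in the MST → 2.

2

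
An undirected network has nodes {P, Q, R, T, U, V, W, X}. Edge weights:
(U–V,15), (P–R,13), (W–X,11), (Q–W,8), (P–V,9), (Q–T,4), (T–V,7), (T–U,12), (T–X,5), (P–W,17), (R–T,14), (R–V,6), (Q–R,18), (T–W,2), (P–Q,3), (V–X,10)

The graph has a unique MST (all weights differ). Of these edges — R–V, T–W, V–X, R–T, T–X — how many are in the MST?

3

Kruskal's algorithm — process edges by increasing weight (ties by edge label):
T–W (2): add — endpoints in different components.
P–Q (3): add — endpoints in different components.
Q–T (4): add — endpoints in different components.
T–X (5): add — endpoints in different components.
R–V (6): add — endpoints in different components.
T–V (7): add — endpoints in different components.
Q–W (8): skip — Q and W already connected.
P–V (9): skip — V and P already connected.
V–X (10): skip — V and X already connected.
W–X (11): skip — X and W already connected.
T–U (12): add — endpoints in different components.
MST edge set: {T–W, P–Q, Q–T, T–X, R–V, T–V, T–U}.
Of the listed edges, {R–V, T–W, T–X} are in the MST → 3.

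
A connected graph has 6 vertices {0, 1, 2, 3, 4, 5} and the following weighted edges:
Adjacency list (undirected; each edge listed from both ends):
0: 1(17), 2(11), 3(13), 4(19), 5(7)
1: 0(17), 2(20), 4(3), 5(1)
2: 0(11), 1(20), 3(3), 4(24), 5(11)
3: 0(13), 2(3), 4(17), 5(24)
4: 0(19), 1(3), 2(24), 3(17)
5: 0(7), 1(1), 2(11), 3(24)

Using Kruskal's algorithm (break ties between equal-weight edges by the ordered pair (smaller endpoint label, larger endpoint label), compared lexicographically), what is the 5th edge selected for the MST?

Sort edges by weight, then run Kruskal:
1—5 (1): add — endpoints in different components.
1—4 (3): add — endpoints in different components.
2—3 (3): add — endpoints in different components.
0—5 (7): add — endpoints in different components.
0—2 (11): add — endpoints in different components.
The 5th edge added is 0—2.

0-2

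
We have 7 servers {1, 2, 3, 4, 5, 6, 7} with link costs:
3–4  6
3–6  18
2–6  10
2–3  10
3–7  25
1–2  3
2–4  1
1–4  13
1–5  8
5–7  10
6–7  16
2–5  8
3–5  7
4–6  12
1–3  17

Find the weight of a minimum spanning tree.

37

Prim, starting at 7.
Step 1: cheapest edge leaving the tree is 5–7 (10); add 5.
Step 2: cheapest edge leaving the tree is 3–5 (7); add 3.
Step 3: cheapest edge leaving the tree is 3–4 (6); add 4.
Step 4: cheapest edge leaving the tree is 2–4 (1); add 2.
Step 5: cheapest edge leaving the tree is 1–2 (3); add 1.
Step 6: cheapest edge leaving the tree is 2–6 (10); add 6.
MST edges: 5–7, 3–5, 3–4, 2–4, 1–2, 2–6; total weight 10+7+6+1+3+10 = 37.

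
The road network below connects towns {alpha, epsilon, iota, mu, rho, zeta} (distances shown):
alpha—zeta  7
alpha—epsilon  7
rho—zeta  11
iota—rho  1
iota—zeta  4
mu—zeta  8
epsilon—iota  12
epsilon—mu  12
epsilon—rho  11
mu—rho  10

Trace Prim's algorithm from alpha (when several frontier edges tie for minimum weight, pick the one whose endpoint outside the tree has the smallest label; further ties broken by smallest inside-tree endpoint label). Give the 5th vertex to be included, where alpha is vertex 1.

rho

Grow the tree from alpha using Prim:
Step 1: cheapest edge leaving the tree is alpha—epsilon (7); add epsilon.
Step 2: cheapest edge leaving the tree is alpha—zeta (7); add zeta.
Step 3: cheapest edge leaving the tree is iota—zeta (4); add iota.
Step 4: cheapest edge leaving the tree is iota—rho (1); add rho.
Step 5: cheapest edge leaving the tree is mu—zeta (8); add mu.
Vertex order: alpha, epsilon, zeta, iota, rho, mu. The 5th vertex is rho.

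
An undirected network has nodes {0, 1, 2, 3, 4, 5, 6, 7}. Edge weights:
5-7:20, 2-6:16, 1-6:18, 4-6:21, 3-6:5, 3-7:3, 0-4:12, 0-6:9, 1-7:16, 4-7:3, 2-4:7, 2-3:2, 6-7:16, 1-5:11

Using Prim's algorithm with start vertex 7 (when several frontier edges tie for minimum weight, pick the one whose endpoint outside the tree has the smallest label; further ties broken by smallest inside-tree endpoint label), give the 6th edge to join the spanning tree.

1-7

Grow the tree from 7 using Prim:
Step 1: cheapest edge leaving the tree is 3-7 (3); add 3.
Step 2: cheapest edge leaving the tree is 2-3 (2); add 2.
Step 3: cheapest edge leaving the tree is 4-7 (3); add 4.
Step 4: cheapest edge leaving the tree is 3-6 (5); add 6.
Step 5: cheapest edge leaving the tree is 0-6 (9); add 0.
Step 6: cheapest edge leaving the tree is 1-7 (16); add 1.
Step 7: cheapest edge leaving the tree is 1-5 (11); add 5.
The 6th edge added is 1-7.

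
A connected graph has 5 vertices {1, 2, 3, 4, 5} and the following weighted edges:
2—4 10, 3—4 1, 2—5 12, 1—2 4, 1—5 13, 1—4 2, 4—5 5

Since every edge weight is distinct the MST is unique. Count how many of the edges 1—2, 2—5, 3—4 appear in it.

Kruskal's algorithm — process edges by increasing weight (ties by edge label):
3—4 (1): add — endpoints in different components.
1—4 (2): add — endpoints in different components.
1—2 (4): add — endpoints in different components.
4—5 (5): add — endpoints in different components.
MST edge set: {3—4, 1—4, 1—2, 4—5}.
Of the listed edges, {1—2, 3—4} are in the MST → 2.

2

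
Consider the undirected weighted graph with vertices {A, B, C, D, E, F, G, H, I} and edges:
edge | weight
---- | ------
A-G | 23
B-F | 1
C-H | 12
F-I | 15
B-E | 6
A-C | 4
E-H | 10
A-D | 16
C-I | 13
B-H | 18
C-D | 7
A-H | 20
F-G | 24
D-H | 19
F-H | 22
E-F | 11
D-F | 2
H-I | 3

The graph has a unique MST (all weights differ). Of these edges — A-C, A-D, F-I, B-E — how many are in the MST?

Kruskal: consider edges lightest-first.
B-F (1): add — endpoints in different components.
D-F (2): add — endpoints in different components.
H-I (3): add — endpoints in different components.
A-C (4): add — endpoints in different components.
B-E (6): add — endpoints in different components.
C-D (7): add — endpoints in different components.
E-H (10): add — endpoints in different components.
E-F (11): skip — E and F already connected.
C-H (12): skip — C and H already connected.
C-I (13): skip — C and I already connected.
F-I (15): skip — F and I already connected.
A-D (16): skip — A and D already connected.
B-H (18): skip — B and H already connected.
D-H (19): skip — D and H already connected.
A-H (20): skip — A and H already connected.
F-H (22): skip — F and H already connected.
A-G (23): add — endpoints in different components.
MST edge set: {B-F, D-F, H-I, A-C, B-E, C-D, E-H, A-G}.
Of the listed edges, {A-C, B-E} are in the MST → 2.

2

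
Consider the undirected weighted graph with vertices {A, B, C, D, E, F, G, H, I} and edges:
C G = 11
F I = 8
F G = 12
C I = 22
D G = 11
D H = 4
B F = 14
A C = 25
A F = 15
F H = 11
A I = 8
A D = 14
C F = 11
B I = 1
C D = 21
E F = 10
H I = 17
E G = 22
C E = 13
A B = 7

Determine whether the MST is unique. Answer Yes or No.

No

Kruskal's algorithm — process edges by increasing weight (ties by edge label):
B I (1): add — endpoints in different components.
D H (4): add — endpoints in different components.
A B (7): add — endpoints in different components.
A I (8): skip — A and I already connected.
F I (8): add — endpoints in different components.
E F (10): add — endpoints in different components.
C F (11): add — endpoints in different components.
C G (11): add — endpoints in different components.
D G (11): add — endpoints in different components.
Non-tree edge F H has weight 11, equal to the heaviest edge on its tree cycle — swapping gives another MST of the same weight. Not unique.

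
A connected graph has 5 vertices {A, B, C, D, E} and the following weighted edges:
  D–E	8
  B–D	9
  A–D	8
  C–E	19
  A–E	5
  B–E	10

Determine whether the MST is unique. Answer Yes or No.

Sort edges by weight, then run Kruskal:
A–E (5): add. Components now {A,E} {B} {C} {D}
A–D (8): add. Components now {A,D,E} {B} {C}
D–E (8): skip — D and E already connected.
B–D (9): add. Components now {A,B,D,E} {C}
B–E (10): skip — B and E already connected.
C–E (19): add. Components now {A,B,C,D,E}
Non-tree edge D–E has weight 8, equal to the heaviest edge on its tree cycle — swapping gives another MST of the same weight. Not unique.

No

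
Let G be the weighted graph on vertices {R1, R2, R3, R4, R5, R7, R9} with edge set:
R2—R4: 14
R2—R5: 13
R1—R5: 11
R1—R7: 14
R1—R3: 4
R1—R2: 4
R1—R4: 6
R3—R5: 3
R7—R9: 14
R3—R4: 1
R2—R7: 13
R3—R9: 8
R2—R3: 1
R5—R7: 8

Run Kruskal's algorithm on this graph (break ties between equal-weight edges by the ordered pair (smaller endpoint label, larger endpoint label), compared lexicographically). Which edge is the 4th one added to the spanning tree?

Kruskal: consider edges lightest-first.
R2—R3 (1): add. Components now {R5} {R4} {R2,R3} {R1} {R9} {R7}
R3—R4 (1): add. Components now {R5} {R2,R3,R4} {R1} {R9} {R7}
R3—R5 (3): add. Components now {R2,R3,R4,R5} {R1} {R9} {R7}
R1—R2 (4): add. Components now {R1,R2,R3,R4,R5} {R9} {R7}
R1—R3 (4): skip — R3 and R1 already connected.
R1—R4 (6): skip — R4 and R1 already connected.
R3—R9 (8): add. Components now {R1,R2,R3,R4,R5,R9} {R7}
R5—R7 (8): add. Components now {R1,R2,R3,R4,R5,R7,R9}
The 4th edge added is R1—R2.

R1-R2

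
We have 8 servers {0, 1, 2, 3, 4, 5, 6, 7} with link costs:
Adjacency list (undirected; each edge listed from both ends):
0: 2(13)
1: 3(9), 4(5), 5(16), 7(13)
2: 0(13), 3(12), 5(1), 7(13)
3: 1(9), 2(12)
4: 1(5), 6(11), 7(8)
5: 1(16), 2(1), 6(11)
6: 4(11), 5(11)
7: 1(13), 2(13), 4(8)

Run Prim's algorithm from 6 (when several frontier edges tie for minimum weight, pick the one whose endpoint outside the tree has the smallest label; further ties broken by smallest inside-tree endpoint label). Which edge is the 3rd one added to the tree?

Prim, starting at 6.
Step 1: frontier [4-6 11, 5-6 11] → take 4-6 (11); add 4.
Step 2: frontier [1-4 5, 4-7 8, 5-6 11] → take 1-4 (5); add 1.
Step 3: frontier [1-3 9, 1-7 13, 1-5 16, 4-7 8, 5-6 11] → take 4-7 (8); add 7.
Step 4: frontier [1-3 9, 1-5 16, 5-6 11, 2-7 13] → take 1-3 (9); add 3.
Step 5: frontier [1-5 16, 2-3 12, 5-6 11, 2-7 13] → take 5-6 (11); add 5.
Step 6: frontier [2-3 12, 2-5 1, 2-7 13] → take 2-5 (1); add 2.
Step 7: frontier [0-2 13] → take 0-2 (13); add 0.
The 3rd edge added is 4-7.

4-7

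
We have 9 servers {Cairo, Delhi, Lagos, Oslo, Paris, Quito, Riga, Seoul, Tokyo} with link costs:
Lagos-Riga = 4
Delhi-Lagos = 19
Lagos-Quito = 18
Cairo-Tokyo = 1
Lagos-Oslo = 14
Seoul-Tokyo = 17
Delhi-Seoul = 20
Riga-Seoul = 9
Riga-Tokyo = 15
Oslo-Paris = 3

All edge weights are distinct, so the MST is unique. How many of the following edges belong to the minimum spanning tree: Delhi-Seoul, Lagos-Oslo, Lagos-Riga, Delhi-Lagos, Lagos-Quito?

Kruskal: consider edges lightest-first.
Cairo-Tokyo (1): add — endpoints in different components.
Oslo-Paris (3): add — endpoints in different components.
Lagos-Riga (4): add — endpoints in different components.
Riga-Seoul (9): add — endpoints in different components.
Lagos-Oslo (14): add — endpoints in different components.
Riga-Tokyo (15): add — endpoints in different components.
Seoul-Tokyo (17): skip — Seoul and Tokyo already connected.
Lagos-Quito (18): add — endpoints in different components.
Delhi-Lagos (19): add — endpoints in different components.
MST edge set: {Cairo-Tokyo, Oslo-Paris, Lagos-Riga, Riga-Seoul, Lagos-Oslo, Riga-Tokyo, Lagos-Quito, Delhi-Lagos}.
Of the listed edges, {Lagos-Oslo, Lagos-Riga, Delhi-Lagos, Lagos-Quito} are in the MST → 4.

4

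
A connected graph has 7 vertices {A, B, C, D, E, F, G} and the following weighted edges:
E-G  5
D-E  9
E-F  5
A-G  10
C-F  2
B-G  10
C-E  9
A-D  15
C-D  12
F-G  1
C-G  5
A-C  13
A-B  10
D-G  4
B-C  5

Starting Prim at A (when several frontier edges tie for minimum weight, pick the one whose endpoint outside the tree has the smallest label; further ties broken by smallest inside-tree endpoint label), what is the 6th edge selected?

Prim's algorithm from A:
Step 1: cheapest edge leaving the tree is A-B (10); add B.
Step 2: cheapest edge leaving the tree is B-C (5); add C.
Step 3: cheapest edge leaving the tree is C-F (2); add F.
Step 4: cheapest edge leaving the tree is F-G (1); add G.
Step 5: cheapest edge leaving the tree is D-G (4); add D.
Step 6: cheapest edge leaving the tree is E-F (5); add E.
The 6th edge added is E-F.

E-F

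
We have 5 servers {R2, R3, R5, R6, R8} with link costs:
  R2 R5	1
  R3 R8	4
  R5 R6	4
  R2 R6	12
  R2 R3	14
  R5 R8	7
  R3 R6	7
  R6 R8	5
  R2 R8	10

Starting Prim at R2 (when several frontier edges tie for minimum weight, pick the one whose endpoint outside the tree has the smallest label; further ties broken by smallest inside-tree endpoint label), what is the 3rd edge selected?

Grow the tree from R2 using Prim:
Step 1: frontier [R2 R5 1, R2 R8 10, R2 R6 12, R2 R3 14] → take R2 R5 (1); add R5.
Step 2: frontier [R2 R8 10, R2 R6 12, R2 R3 14, R5 R6 4, R5 R8 7] → take R5 R6 (4); add R6.
Step 3: frontier [R2 R8 10, R2 R3 14, R5 R8 7, R6 R8 5, R3 R6 7] → take R6 R8 (5); add R8.
Step 4: frontier [R2 R3 14, R3 R6 7, R3 R8 4] → take R3 R8 (4); add R3.
The 3rd edge added is R6 R8.

R6-R8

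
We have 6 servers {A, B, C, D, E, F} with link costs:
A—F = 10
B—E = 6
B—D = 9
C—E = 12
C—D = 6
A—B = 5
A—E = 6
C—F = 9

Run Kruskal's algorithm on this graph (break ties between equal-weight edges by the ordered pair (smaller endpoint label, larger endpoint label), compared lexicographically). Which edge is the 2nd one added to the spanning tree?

A-E

Sort edges by weight, then run Kruskal:
A—B (5): add — endpoints in different components.
A—E (6): add — endpoints in different components.
B—E (6): skip — B and E already connected.
C—D (6): add — endpoints in different components.
B—D (9): add — endpoints in different components.
C—F (9): add — endpoints in different components.
The 2nd edge added is A—E.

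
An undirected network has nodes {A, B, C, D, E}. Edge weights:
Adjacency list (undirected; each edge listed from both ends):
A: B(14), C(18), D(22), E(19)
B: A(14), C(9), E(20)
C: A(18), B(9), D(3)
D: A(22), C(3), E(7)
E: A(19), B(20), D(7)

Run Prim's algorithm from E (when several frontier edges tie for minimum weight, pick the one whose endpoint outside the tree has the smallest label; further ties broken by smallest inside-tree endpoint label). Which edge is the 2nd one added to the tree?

Grow the tree from E using Prim:
Step 1: frontier [D—E 7, A—E 19, B—E 20] → take D—E (7); add D.
Step 2: frontier [C—D 3, A—D 22, A—E 19, B—E 20] → take C—D (3); add C.
Step 3: frontier [B—C 9, A—C 18, A—D 22, A—E 19, B—E 20] → take B—C (9); add B.
Step 4: frontier [A—B 14, A—C 18, A—D 22, A—E 19] → take A—B (14); add A.
The 2nd edge added is C—D.

C-D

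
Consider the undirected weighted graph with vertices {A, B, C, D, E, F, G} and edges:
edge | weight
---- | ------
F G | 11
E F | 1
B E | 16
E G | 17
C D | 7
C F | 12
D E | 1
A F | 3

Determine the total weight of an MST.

39

Sort edges by weight, then run Kruskal:
D E (1): add. Components now {A} {B} {C} {D,E} {F} {G}
E F (1): add. Components now {A} {B} {C} {D,E,F} {G}
A F (3): add. Components now {A,D,E,F} {B} {C} {G}
C D (7): add. Components now {A,C,D,E,F} {B} {G}
F G (11): add. Components now {A,C,D,E,F,G} {B}
C F (12): skip — C and F already connected.
B E (16): add. Components now {A,B,C,D,E,F,G}
MST edges: D E, E F, A F, C D, F G, B E; total weight 1+1+3+7+11+16 = 39.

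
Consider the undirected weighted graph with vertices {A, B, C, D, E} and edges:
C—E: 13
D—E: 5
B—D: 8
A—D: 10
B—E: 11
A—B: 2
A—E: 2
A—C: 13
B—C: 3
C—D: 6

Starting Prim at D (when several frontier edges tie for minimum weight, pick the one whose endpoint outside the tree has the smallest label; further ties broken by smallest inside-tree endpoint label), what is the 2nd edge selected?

A-E

Prim, starting at D.
Step 1: cheapest edge leaving the tree is D—E (5); add E.
Step 2: cheapest edge leaving the tree is A—E (2); add A.
Step 3: cheapest edge leaving the tree is A—B (2); add B.
Step 4: cheapest edge leaving the tree is B—C (3); add C.
The 2nd edge added is A—E.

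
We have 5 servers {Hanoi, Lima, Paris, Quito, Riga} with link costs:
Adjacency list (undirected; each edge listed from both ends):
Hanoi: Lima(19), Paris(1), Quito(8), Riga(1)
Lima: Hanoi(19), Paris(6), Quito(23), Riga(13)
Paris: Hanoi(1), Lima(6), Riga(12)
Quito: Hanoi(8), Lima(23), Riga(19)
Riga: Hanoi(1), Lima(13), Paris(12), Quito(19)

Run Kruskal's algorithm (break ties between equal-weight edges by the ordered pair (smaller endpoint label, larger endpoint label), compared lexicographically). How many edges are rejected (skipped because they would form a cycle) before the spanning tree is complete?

0

Kruskal's algorithm — process edges by increasing weight (ties by edge label):
Hanoi Paris (1): add — endpoints in different components.
Hanoi Riga (1): add — endpoints in different components.
Lima Paris (6): add — endpoints in different components.
Hanoi Quito (8): add — endpoints in different components.
Edges rejected before the tree was complete: 0.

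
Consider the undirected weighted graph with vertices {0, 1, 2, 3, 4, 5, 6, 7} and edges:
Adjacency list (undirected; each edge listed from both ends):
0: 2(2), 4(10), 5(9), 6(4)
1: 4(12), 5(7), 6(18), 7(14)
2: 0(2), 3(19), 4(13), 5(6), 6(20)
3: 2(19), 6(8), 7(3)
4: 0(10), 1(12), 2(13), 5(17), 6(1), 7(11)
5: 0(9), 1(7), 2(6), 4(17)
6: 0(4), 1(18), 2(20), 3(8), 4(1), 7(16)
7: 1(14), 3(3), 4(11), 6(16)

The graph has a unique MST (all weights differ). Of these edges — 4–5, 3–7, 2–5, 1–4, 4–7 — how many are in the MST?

2

Sort edges by weight, then run Kruskal:
4–6 (1): add — endpoints in different components.
0–2 (2): add — endpoints in different components.
3–7 (3): add — endpoints in different components.
0–6 (4): add — endpoints in different components.
2–5 (6): add — endpoints in different components.
1–5 (7): add — endpoints in different components.
3–6 (8): add — endpoints in different components.
MST edge set: {4–6, 0–2, 3–7, 0–6, 2–5, 1–5, 3–6}.
Of the listed edges, {3–7, 2–5} are in the MST → 2.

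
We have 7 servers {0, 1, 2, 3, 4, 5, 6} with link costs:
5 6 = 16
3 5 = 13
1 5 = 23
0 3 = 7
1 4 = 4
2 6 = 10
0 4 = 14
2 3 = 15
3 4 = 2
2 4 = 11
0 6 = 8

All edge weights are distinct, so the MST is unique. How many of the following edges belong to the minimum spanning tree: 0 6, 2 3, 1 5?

Kruskal's algorithm — process edges by increasing weight (ties by edge label):
3 4 (2): add — endpoints in different components.
1 4 (4): add — endpoints in different components.
0 3 (7): add — endpoints in different components.
0 6 (8): add — endpoints in different components.
2 6 (10): add — endpoints in different components.
2 4 (11): skip — 2 and 4 already connected.
3 5 (13): add — endpoints in different components.
MST edge set: {3 4, 1 4, 0 3, 0 6, 2 6, 3 5}.
Of the listed edges, {0 6} are in the MST → 1.

1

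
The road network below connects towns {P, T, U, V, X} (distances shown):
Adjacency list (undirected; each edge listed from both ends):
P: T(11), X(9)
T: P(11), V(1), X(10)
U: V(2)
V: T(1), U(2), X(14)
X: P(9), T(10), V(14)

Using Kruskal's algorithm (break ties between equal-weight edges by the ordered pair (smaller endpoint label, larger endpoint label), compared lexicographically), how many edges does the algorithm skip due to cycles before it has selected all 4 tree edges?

Kruskal's algorithm — process edges by increasing weight (ties by edge label):
T-V (1): add — endpoints in different components.
U-V (2): add — endpoints in different components.
P-X (9): add — endpoints in different components.
T-X (10): add — endpoints in different components.
Edges rejected before the tree was complete: 0.

0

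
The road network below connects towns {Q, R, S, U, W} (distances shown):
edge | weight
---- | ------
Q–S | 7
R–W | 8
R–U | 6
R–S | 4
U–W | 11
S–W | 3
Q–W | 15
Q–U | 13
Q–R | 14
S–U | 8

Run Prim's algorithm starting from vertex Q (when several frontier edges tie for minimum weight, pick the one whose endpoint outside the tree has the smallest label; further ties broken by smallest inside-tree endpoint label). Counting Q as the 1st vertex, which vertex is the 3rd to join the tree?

W

Prim, starting at Q.
Step 1: cheapest edge leaving the tree is Q–S (7); add S.
Step 2: cheapest edge leaving the tree is S–W (3); add W.
Step 3: cheapest edge leaving the tree is R–S (4); add R.
Step 4: cheapest edge leaving the tree is R–U (6); add U.
Vertex order: Q, S, W, R, U. The 3rd vertex is W.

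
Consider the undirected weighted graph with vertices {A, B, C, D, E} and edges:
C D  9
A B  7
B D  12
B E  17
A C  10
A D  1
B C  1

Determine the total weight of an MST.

Grow the tree from D using Prim:
Step 1: cheapest edge leaving the tree is A D (1); add A.
Step 2: cheapest edge leaving the tree is A B (7); add B.
Step 3: cheapest edge leaving the tree is B C (1); add C.
Step 4: cheapest edge leaving the tree is B E (17); add E.
MST edges: A D, A B, B C, B E; total weight 1+7+1+17 = 26.

26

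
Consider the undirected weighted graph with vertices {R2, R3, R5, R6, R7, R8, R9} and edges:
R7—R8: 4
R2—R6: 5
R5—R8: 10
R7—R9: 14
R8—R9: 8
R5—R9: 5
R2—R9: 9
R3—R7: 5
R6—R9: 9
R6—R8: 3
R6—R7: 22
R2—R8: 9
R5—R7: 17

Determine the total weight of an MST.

30

Kruskal's algorithm — process edges by increasing weight (ties by edge label):
R6—R8 (3): add. Components now {R2} {R9} {R3} {R6,R8} {R5} {R7}
R7—R8 (4): add. Components now {R2} {R9} {R3} {R6,R7,R8} {R5}
R2—R6 (5): add. Components now {R2,R6,R7,R8} {R9} {R3} {R5}
R3—R7 (5): add. Components now {R2,R3,R6,R7,R8} {R9} {R5}
R5—R9 (5): add. Components now {R2,R3,R6,R7,R8} {R5,R9}
R8—R9 (8): add. Components now {R2,R3,R5,R6,R7,R8,R9}
MST edges: R6—R8, R7—R8, R2—R6, R3—R7, R5—R9, R8—R9; total weight 3+4+5+5+5+8 = 30.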